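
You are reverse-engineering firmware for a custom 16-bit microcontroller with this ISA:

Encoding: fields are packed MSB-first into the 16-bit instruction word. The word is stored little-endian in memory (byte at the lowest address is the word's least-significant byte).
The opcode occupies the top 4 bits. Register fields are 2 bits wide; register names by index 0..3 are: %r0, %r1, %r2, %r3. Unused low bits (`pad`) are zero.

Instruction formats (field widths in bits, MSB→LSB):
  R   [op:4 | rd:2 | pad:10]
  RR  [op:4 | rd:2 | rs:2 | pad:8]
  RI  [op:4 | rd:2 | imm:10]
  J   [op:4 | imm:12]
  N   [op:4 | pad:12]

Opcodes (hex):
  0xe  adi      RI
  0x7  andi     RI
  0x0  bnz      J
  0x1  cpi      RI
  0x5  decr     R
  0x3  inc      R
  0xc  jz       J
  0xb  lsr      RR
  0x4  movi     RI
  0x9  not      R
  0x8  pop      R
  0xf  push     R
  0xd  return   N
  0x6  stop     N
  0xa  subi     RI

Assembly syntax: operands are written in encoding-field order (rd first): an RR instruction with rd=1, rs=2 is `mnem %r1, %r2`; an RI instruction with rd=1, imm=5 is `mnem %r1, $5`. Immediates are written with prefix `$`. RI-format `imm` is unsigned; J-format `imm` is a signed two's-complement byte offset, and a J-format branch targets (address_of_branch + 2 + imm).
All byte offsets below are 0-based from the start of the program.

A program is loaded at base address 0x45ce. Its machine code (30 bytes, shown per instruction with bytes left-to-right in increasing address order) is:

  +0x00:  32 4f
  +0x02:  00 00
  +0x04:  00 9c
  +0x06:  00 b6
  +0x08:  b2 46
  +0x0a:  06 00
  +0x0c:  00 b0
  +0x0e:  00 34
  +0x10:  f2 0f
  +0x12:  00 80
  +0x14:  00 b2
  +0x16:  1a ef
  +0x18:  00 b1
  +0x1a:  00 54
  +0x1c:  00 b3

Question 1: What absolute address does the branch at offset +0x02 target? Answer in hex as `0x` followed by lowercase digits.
0x45d2

[02] 00 00 → 0x0000
  op=0x0000>>12=0x0 ⇒ bnz (J)
  imm@[11:0]=0x0 ⇒ $0
  target = base 0x45ce + off 0x02 + 2 + imm 0 = 0x45d2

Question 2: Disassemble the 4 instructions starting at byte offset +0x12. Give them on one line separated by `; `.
@+12  little-endian(00 80) = 0x8000
  top 4b → 0x8 → pop [R]
  [11:10] rd=0 = %r0
@+14  little-endian(00 b2) = 0xb200
  top 4b → 0xb → lsr [RR]
  [11:10] rd=0 = %r0
  [9:8] rs=2 = %r2
@+16  little-endian(1a ef) = 0xef1a
  top 4b → 0xe → adi [RI]
  [11:10] rd=3 = %r3
  [9:0] imm=794 = $794
@+18  little-endian(00 b1) = 0xb100
  top 4b → 0xb → lsr [RR]
  [11:10] rd=0 = %r0
  [9:8] rs=1 = %r1

pop %r0; lsr %r0, %r2; adi %r3, $794; lsr %r0, %r1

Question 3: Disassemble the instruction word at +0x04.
[04] 00 9c → 0x9c00
  top 4b → 0x9 → not [R]
  rd@[11:10]=0x3 ⇒ %r3

not %r3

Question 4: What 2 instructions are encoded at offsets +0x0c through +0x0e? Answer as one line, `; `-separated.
@+0c  little-endian(00 b0) = 0xb000
  op=0xb000>>12=0xb ⇒ lsr (RR)
  rd: (w>>10)&0x3=0x0 → %r0
  rs: (w>>8)&0x3=0x0 → %r0
@+0e  little-endian(00 34) = 0x3400
  op=0x3400>>12=0x3 ⇒ inc (R)
  rd: (w>>10)&0x3=0x1 → %r1

lsr %r0, %r0; inc %r1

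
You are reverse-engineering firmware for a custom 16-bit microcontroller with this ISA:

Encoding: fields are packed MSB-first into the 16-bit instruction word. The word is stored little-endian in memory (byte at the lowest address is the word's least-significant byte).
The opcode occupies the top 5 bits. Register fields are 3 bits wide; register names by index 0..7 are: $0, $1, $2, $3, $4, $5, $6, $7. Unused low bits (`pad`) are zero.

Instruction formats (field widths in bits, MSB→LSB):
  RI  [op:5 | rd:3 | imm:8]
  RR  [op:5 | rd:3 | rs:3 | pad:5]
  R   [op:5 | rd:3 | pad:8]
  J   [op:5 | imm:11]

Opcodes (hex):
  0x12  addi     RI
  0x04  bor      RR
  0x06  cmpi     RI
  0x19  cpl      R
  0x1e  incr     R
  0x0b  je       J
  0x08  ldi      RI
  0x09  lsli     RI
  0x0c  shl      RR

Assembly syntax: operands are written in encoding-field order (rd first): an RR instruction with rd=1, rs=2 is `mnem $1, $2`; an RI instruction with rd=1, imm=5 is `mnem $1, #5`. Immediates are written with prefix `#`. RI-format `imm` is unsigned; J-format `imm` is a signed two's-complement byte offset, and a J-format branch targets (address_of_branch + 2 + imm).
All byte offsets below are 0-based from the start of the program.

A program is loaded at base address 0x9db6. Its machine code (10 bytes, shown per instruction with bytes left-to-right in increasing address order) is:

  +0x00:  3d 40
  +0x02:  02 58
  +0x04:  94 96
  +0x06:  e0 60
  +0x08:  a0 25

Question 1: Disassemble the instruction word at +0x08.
[08] a0 25 → 0x25a0
  top 5b → 0x4 → bor [RR]
  rd@[10:8]=0x5 ⇒ $5
  rs@[7:5]=0x5 ⇒ $5

bor $5, $5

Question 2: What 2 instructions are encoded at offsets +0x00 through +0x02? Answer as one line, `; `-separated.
@+00  little-endian(3d 40) = 0x403d
  opcode bits[15:11]=0x8: ldi/RI
  rd: (w>>8)&0x7=0x0 → $0
  imm: (w>>0)&0xff=0x3d → #61
@+02  little-endian(02 58) = 0x5802
  opcode bits[15:11]=0xb: je/J
  imm: (w>>0)&0x7ff=0x2 → #2

ldi $0, #61; je #2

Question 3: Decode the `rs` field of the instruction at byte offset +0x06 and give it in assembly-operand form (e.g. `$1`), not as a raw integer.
[06] e0 60 → 0x60e0
  opcode bits[15:11]=0xc: shl/RR
  rd@[10:8]=0x0 ⇒ $0
  rs@[7:5]=0x7 ⇒ $7

$7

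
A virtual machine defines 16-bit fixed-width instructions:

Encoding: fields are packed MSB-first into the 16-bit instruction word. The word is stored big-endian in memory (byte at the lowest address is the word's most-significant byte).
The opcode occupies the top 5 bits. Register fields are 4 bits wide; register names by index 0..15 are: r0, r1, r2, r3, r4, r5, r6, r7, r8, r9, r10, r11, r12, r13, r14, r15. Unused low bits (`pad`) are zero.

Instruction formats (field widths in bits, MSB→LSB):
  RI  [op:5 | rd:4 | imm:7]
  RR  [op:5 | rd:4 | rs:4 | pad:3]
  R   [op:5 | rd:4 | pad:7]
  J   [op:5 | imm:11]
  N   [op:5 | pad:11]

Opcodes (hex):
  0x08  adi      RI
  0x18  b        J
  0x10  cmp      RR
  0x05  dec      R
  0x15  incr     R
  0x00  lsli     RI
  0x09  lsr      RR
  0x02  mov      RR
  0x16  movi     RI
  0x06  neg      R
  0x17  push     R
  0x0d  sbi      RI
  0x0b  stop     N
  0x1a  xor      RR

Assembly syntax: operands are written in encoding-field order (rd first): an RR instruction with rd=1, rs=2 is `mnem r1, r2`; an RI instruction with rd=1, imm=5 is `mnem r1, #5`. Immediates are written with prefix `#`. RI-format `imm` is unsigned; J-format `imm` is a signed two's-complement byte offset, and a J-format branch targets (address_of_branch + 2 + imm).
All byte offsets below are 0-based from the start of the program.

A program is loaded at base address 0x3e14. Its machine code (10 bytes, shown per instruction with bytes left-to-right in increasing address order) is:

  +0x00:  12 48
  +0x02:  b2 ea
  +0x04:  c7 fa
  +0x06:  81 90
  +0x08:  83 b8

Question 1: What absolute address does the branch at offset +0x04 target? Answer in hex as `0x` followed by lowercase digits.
0x3e14

[04] c7 fa → 0xc7fa
  opcode bits[15:11]=0x18: b/J
  imm@[10:0]=0x7fa (s11→-6) ⇒ #-6
  target = base 0x3e14 + off 0x04 + 2 + imm -6 = 0x3e14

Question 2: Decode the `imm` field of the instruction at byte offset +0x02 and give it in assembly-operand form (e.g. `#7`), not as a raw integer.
#106

off 0x02: read b2 ea as big → 0xb2ea
  opcode bits[15:11]=0x16: movi/RI
  rd: (w>>7)&0xf=0x5 → r5
  imm: (w>>0)&0x7f=0x6a → #106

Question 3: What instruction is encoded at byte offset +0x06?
[06] 81 90 → 0x8190
  top 5b → 0x10 → cmp [RR]
  rd@[10:7]=0x3 ⇒ r3
  rs@[6:3]=0x2 ⇒ r2

cmp r3, r2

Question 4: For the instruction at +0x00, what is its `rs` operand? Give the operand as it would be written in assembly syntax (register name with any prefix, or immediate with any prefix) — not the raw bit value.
+0x00: 12 48 ⇒ word 0x1248 (big)
  top 5b → 0x2 → mov [RR]
  rd@[10:7]=0x4 ⇒ r4
  rs@[6:3]=0x9 ⇒ r9

r9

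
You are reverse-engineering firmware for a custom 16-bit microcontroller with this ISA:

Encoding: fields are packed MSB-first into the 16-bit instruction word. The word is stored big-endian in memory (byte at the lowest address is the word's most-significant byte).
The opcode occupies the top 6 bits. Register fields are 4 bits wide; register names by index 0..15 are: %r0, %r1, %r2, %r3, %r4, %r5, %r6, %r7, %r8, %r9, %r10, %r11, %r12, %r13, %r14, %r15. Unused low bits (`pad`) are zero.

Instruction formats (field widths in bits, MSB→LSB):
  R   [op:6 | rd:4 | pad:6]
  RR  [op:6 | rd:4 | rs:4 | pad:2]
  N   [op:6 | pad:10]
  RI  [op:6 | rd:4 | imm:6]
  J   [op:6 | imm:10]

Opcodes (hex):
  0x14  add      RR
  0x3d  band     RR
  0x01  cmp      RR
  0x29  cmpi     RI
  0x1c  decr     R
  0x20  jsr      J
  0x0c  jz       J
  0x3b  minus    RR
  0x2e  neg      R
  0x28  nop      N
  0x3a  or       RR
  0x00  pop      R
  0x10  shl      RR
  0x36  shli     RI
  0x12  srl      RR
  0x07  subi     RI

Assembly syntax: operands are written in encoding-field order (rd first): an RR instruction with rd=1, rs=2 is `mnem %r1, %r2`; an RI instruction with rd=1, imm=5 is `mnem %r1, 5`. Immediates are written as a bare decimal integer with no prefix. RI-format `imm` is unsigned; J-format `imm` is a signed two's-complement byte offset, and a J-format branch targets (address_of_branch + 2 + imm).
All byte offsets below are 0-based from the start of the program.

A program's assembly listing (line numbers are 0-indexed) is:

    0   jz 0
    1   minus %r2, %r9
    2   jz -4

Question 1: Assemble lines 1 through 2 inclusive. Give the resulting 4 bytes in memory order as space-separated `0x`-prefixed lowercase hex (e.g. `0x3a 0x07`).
0xec 0xa4 0x33 0xfc

line 1 (minus): pack op=0x3b:6|rd=2:4|rs=9:4|pad=0:2 = 0xeca4; big→ ec a4
line 2 (jz): pack op=0xc:6|imm=-4:10 = 0x33fc; big→ 33 fc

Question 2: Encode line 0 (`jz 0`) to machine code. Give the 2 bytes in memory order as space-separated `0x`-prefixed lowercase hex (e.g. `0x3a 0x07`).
0x30 0x00

0. jz fields op=0xc:6|imm=0:10 → word 3000h → 30 00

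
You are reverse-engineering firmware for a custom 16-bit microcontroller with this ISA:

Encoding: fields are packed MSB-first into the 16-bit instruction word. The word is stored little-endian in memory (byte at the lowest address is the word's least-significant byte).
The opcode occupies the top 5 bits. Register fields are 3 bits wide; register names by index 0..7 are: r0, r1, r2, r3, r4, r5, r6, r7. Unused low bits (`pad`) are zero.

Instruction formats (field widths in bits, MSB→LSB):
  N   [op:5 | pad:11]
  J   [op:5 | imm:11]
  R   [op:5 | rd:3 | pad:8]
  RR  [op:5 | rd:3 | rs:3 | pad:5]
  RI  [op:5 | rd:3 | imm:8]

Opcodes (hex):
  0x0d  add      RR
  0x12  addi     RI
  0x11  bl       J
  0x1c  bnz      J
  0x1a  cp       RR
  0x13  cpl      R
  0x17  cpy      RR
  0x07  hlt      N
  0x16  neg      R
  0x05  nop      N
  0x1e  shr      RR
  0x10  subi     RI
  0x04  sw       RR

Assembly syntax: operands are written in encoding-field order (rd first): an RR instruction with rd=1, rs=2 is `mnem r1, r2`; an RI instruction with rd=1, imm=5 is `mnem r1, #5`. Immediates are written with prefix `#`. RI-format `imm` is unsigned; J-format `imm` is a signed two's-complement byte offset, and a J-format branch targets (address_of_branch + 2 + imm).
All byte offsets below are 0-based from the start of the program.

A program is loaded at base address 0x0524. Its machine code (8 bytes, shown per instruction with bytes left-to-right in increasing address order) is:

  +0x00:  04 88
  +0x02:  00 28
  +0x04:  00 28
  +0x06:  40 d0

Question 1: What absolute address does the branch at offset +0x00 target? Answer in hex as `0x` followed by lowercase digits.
0x052a

@+00  little-endian(04 88) = 0x8804
  opcode bits[15:11]=0x11: bl/J
  imm: (w>>0)&0x7ff=0x4 → #4
  target = base 0x0524 + off 0x00 + 2 + imm 4 = 0x052a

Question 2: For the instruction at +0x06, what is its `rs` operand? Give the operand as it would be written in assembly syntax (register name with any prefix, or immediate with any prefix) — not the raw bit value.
+0x06: 40 d0 ⇒ word 0xd040 (little)
  top 5b → 0x1a → cp [RR]
  rd: (w>>8)&0x7=0x0 → r0
  rs: (w>>5)&0x7=0x2 → r2

r2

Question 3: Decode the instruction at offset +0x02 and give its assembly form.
nop

@+02  little-endian(00 28) = 0x2800
  op=0x2800>>11=0x5 ⇒ nop (N)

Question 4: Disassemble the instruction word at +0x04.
nop

@+04  little-endian(00 28) = 0x2800
  op=0x2800>>11=0x5 ⇒ nop (N)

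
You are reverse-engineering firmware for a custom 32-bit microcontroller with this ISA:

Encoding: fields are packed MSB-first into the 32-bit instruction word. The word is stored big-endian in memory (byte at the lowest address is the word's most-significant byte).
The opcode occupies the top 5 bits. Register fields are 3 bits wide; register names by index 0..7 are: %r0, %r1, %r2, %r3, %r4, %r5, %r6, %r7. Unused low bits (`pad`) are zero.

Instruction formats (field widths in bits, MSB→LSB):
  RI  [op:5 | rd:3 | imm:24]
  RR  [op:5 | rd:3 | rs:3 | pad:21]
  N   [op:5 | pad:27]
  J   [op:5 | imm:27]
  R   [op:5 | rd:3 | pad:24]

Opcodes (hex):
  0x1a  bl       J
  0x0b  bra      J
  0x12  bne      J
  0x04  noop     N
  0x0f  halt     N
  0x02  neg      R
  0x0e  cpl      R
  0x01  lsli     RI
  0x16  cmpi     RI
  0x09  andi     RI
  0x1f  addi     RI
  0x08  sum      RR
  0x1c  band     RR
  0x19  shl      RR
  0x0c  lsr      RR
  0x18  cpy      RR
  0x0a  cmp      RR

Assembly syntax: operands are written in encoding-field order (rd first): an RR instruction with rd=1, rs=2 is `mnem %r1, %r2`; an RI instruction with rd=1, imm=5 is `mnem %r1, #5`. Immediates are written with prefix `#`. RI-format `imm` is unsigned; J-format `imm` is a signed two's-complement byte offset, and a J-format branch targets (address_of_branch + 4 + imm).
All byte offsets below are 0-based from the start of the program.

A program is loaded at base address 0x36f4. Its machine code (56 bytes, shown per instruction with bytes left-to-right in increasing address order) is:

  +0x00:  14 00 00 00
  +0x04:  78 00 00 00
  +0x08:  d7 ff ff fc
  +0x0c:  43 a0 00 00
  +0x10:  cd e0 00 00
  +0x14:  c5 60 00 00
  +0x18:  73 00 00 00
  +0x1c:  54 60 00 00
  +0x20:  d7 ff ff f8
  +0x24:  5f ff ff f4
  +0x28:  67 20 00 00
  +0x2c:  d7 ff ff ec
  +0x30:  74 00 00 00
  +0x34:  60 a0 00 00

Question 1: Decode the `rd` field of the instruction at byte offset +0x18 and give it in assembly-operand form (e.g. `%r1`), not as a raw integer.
%r3

[18] 73 00 00 00 → 0x73000000
  opcode bits[31:27]=0xe: cpl/R
  rd: (w>>24)&0x7=0x3 → %r3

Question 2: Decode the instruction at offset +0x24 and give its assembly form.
off 0x24: read 5f ff ff f4 as big → 0x5ffffff4
  op=0x5ffffff4>>27=0xb ⇒ bra (J)
  [26:0] imm=134217716 (s27→-12) = #-12

bra #-12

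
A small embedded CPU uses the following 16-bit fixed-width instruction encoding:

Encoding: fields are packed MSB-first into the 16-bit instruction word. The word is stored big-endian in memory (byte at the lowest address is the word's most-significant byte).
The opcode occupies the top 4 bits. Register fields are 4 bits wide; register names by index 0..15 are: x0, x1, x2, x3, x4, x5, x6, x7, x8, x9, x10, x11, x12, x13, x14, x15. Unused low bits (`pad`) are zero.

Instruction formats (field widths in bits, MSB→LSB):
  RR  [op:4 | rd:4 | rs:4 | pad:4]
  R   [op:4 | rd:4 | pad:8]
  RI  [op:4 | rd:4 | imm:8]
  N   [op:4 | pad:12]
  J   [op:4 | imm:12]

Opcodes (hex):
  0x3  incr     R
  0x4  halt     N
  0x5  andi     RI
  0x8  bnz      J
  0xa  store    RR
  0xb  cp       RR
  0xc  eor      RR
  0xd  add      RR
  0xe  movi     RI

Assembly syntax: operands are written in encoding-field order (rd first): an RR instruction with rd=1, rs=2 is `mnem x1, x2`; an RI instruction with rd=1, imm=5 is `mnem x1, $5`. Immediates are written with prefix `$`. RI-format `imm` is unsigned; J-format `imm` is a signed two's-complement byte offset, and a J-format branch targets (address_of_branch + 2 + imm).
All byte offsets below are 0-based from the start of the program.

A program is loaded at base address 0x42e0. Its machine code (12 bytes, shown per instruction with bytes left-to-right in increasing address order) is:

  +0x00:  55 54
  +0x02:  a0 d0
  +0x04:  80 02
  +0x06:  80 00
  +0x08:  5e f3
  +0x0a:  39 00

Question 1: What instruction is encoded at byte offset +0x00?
andi x5, $84

@+00  big-endian(55 54) = 0x5554
  top 4b → 0x5 → andi [RI]
  rd@[11:8]=0x5 ⇒ x5
  imm@[7:0]=0x54 ⇒ $84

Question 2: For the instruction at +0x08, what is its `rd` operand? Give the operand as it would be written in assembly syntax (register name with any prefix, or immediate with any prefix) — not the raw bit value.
[08] 5e f3 → 0x5ef3
  op=0x5ef3>>12=0x5 ⇒ andi (RI)
  [11:8] rd=14 = x14
  [7:0] imm=243 = $243

x14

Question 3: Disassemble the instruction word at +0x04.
bnz $2

[04] 80 02 → 0x8002
  opcode bits[15:12]=0x8: bnz/J
  imm: (w>>0)&0xfff=0x2 → $2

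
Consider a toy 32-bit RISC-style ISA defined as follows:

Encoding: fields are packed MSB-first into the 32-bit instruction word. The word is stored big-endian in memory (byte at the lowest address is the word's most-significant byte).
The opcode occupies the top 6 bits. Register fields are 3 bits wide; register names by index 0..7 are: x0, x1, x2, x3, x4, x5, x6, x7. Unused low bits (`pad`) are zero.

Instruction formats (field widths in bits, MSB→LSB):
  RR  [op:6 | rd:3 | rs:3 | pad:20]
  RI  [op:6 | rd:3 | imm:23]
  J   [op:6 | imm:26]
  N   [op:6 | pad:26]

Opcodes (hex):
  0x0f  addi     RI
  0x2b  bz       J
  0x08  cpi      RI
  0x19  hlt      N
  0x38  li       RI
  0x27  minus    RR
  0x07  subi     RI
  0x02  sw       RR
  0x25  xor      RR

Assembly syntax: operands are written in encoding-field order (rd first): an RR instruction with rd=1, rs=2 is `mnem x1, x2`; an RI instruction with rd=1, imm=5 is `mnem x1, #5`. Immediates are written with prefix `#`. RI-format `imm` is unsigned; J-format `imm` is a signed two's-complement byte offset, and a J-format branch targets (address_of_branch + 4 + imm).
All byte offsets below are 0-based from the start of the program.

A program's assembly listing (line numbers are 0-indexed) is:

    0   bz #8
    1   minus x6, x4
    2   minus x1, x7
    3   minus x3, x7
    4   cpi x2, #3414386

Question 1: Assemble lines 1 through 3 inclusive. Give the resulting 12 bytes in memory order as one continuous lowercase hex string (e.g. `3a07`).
9f4000009cf000009df00000

line 1 (minus): pack op=0x27:6|rd=6:3|rs=4:3|pad=0:20 = 0x9f400000; big→ 9f 40 00 00
line 2 (minus): pack op=0x27:6|rd=1:3|rs=7:3|pad=0:20 = 0x9cf00000; big→ 9c f0 00 00
line 3 (minus): pack op=0x27:6|rd=3:3|rs=7:3|pad=0:20 = 0x9df00000; big→ 9d f0 00 00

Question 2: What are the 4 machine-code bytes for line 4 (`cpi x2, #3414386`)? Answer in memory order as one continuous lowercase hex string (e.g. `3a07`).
4. cpi fields op=0x8:6|rd=2:3|imm=3414386:23 → word 21341972h → 21 34 19 72

21341972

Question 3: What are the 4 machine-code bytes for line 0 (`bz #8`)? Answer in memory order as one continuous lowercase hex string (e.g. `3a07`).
L0: bz op=0x2b:6|imm=8:26 ⇒ 0xac000008 ⇒ big ac 00 00 08

ac000008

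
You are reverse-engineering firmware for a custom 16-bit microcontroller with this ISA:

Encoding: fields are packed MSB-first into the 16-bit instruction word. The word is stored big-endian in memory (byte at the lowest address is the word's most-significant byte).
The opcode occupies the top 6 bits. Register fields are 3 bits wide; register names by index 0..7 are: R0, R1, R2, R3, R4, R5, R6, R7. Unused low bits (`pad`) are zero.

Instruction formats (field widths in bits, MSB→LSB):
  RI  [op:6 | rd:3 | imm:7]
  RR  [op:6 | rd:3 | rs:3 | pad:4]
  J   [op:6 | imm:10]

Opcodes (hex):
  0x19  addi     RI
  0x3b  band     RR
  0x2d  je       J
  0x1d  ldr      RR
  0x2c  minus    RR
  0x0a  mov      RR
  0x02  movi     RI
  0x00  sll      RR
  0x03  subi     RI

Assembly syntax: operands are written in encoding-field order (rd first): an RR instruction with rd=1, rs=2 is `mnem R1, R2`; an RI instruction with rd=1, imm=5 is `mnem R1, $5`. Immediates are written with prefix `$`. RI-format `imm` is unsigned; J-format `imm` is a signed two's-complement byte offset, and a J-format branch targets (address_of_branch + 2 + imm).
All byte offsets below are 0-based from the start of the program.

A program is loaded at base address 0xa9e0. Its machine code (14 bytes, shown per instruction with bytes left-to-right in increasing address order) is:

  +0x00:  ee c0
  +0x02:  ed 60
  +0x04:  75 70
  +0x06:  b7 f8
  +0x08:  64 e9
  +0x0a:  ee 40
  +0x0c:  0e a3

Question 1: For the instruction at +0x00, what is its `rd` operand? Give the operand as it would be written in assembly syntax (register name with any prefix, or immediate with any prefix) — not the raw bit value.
R5

off 0x00: read ee c0 as big → 0xeec0
  opcode bits[15:10]=0x3b: band/RR
  [9:7] rd=5 = R5
  [6:4] rs=4 = R4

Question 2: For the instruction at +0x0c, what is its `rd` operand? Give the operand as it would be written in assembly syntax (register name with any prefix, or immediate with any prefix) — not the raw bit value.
R5

@+0c  big-endian(0e a3) = 0x0ea3
  op=0x0ea3>>10=0x3 ⇒ subi (RI)
  [9:7] rd=5 = R5
  [6:0] imm=35 = $35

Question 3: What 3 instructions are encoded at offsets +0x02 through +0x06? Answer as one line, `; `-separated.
+0x02: ed 60 ⇒ word 0xed60 (big)
  opcode bits[15:10]=0x3b: band/RR
  rd@[9:7]=0x2 ⇒ R2
  rs@[6:4]=0x6 ⇒ R6
+0x04: 75 70 ⇒ word 0x7570 (big)
  opcode bits[15:10]=0x1d: ldr/RR
  rd@[9:7]=0x2 ⇒ R2
  rs@[6:4]=0x7 ⇒ R7
+0x06: b7 f8 ⇒ word 0xb7f8 (big)
  opcode bits[15:10]=0x2d: je/J
  imm@[9:0]=0x3f8 (s10→-8) ⇒ $-8

band R2, R6; ldr R2, R7; je $-8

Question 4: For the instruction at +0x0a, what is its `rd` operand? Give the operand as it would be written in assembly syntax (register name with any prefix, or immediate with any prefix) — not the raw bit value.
[0a] ee 40 → 0xee40
  op=0xee40>>10=0x3b ⇒ band (RR)
  rd@[9:7]=0x4 ⇒ R4
  rs@[6:4]=0x4 ⇒ R4

R4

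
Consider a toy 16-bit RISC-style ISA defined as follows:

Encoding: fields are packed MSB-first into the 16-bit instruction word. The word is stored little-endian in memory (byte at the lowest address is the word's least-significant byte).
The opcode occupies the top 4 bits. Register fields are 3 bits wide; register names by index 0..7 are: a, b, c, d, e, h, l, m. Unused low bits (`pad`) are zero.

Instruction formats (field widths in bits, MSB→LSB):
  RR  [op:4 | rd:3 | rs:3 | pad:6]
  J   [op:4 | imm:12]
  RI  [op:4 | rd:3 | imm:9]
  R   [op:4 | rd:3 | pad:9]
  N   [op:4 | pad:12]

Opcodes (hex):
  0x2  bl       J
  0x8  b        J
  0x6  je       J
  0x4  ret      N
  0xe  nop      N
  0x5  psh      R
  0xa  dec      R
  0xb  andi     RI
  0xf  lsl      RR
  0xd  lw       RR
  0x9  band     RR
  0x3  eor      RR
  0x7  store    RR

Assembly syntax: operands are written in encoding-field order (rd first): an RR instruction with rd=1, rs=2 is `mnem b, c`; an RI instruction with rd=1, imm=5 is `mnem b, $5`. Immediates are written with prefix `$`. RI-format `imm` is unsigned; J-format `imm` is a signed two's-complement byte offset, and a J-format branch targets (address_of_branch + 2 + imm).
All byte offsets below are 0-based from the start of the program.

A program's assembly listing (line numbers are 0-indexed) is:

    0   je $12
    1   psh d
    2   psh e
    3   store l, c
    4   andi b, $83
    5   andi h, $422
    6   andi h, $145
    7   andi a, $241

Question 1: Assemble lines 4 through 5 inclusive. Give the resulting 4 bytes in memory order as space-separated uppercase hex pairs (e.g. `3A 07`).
line 4 (andi): pack op=0xb:4|rd=1:3|imm=83:9 = 0xb253; little→ 53 b2
line 5 (andi): pack op=0xb:4|rd=5:3|imm=422:9 = 0xbba6; little→ a6 bb

53 B2 A6 BB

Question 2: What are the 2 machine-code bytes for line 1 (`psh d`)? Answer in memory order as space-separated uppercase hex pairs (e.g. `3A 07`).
00 56

1. psh fields op=0x5:4|rd=3:3|pad=0:9 → word 5600h → 00 56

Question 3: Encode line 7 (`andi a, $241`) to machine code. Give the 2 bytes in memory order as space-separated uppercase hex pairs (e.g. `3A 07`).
F1 B0

line 7 (andi): pack op=0xb:4|rd=0:3|imm=241:9 = 0xb0f1; little→ f1 b0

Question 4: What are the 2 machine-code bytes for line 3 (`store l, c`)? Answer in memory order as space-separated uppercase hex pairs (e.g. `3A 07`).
3. store fields op=0x7:4|rd=6:3|rs=2:3|pad=0:6 → word 7c80h → 80 7c

80 7C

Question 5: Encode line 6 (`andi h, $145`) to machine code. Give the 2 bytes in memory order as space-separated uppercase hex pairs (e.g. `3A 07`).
line 6 (andi): pack op=0xb:4|rd=5:3|imm=145:9 = 0xba91; little→ 91 ba

91 BA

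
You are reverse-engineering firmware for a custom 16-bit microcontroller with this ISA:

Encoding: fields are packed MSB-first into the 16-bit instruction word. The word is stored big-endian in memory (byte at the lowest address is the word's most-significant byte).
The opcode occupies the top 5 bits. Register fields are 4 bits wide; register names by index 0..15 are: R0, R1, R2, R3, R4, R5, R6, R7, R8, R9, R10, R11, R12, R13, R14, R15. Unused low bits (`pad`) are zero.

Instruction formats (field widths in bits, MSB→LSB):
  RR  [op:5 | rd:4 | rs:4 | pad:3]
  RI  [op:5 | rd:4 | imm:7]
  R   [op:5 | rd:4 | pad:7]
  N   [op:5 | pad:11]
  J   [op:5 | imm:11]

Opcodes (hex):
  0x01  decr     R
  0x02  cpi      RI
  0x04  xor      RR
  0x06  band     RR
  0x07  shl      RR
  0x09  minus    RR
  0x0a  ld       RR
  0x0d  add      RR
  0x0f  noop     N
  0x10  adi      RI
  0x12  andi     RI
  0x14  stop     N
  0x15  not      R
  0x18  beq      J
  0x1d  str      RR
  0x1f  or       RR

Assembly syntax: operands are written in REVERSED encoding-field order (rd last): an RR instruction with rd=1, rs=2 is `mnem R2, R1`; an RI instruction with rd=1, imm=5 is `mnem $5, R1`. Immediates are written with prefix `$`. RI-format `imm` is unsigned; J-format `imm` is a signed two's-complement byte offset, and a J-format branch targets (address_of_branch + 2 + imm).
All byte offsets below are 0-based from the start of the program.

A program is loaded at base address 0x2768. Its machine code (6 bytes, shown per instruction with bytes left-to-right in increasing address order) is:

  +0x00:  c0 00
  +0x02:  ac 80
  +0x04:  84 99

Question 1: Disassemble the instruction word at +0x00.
beq $0

[00] c0 00 → 0xc000
  top 5b → 0x18 → beq [J]
  imm: (w>>0)&0x7ff=0x0 → $0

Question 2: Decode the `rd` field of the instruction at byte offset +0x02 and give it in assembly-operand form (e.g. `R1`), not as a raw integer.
R9

+0x02: ac 80 ⇒ word 0xac80 (big)
  op=0xac80>>11=0x15 ⇒ not (R)
  rd: (w>>7)&0xf=0x9 → R9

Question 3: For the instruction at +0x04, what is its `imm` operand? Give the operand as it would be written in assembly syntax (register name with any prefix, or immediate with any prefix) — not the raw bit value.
[04] 84 99 → 0x8499
  top 5b → 0x10 → adi [RI]
  [10:7] rd=9 = R9
  [6:0] imm=25 = $25

$25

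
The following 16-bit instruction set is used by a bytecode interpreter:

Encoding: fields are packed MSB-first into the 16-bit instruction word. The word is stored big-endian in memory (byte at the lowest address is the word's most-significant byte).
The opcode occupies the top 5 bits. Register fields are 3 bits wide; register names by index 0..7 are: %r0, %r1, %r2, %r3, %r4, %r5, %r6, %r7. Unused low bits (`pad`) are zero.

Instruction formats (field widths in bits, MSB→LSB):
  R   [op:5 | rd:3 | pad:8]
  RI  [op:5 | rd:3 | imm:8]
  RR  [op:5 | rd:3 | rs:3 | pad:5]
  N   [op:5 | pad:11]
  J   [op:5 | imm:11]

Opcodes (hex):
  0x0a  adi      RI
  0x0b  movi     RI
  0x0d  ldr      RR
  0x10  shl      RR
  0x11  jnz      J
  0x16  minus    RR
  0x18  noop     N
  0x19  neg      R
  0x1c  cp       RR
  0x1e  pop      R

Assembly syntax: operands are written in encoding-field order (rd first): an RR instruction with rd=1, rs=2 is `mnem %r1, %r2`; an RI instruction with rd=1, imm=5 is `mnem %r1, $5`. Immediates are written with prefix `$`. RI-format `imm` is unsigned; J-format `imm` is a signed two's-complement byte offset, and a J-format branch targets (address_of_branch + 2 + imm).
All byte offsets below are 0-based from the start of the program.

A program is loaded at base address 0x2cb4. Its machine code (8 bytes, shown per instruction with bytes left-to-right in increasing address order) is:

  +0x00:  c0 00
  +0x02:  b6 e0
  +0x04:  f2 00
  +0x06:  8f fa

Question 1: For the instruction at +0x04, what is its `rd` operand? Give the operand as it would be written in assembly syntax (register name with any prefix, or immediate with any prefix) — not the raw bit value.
@+04  big-endian(f2 00) = 0xf200
  opcode bits[15:11]=0x1e: pop/R
  rd: (w>>8)&0x7=0x2 → %r2

%r2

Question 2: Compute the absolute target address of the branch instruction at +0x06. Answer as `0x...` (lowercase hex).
off 0x06: read 8f fa as big → 0x8ffa
  top 5b → 0x11 → jnz [J]
  imm: (w>>0)&0x7ff=0x7fa (s11→-6) → $-6
  target = base 0x2cb4 + off 0x06 + 2 + imm -6 = 0x2cb6

0x2cb6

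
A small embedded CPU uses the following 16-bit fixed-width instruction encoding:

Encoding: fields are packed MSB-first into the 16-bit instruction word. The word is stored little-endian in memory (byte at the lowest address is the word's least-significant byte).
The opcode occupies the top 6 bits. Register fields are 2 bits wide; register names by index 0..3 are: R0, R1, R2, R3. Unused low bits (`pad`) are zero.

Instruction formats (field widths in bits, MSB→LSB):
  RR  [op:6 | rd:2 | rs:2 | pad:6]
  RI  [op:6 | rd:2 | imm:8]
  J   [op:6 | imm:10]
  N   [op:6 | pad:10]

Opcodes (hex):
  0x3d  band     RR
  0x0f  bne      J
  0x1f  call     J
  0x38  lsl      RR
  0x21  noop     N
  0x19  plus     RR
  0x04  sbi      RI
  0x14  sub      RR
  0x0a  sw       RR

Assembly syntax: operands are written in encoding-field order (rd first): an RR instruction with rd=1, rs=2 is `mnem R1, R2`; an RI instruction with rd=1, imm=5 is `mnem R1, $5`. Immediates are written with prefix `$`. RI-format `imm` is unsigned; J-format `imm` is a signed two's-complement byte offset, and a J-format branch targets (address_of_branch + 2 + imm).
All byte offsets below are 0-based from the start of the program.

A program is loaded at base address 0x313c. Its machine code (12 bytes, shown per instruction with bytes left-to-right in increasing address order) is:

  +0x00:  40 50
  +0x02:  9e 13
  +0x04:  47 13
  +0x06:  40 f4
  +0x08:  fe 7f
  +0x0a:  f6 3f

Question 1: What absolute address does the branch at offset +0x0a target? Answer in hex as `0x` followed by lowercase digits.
0x313e

off 0x0a: read f6 3f as little → 0x3ff6
  top 6b → 0xf → bne [J]
  imm@[9:0]=0x3f6 (s10→-10) ⇒ $-10
  target = base 0x313c + off 0x0a + 2 + imm -10 = 0x313e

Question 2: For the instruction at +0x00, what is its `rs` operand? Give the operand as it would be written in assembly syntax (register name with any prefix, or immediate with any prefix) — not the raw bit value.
R1

off 0x00: read 40 50 as little → 0x5040
  op=0x5040>>10=0x14 ⇒ sub (RR)
  [9:8] rd=0 = R0
  [7:6] rs=1 = R1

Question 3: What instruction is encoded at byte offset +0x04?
+0x04: 47 13 ⇒ word 0x1347 (little)
  top 6b → 0x4 → sbi [RI]
  rd@[9:8]=0x3 ⇒ R3
  imm@[7:0]=0x47 ⇒ $71

sbi R3, $71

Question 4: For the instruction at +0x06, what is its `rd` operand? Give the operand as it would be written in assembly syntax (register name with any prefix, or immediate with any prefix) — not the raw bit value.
R0

+0x06: 40 f4 ⇒ word 0xf440 (little)
  op=0xf440>>10=0x3d ⇒ band (RR)
  rd@[9:8]=0x0 ⇒ R0
  rs@[7:6]=0x1 ⇒ R1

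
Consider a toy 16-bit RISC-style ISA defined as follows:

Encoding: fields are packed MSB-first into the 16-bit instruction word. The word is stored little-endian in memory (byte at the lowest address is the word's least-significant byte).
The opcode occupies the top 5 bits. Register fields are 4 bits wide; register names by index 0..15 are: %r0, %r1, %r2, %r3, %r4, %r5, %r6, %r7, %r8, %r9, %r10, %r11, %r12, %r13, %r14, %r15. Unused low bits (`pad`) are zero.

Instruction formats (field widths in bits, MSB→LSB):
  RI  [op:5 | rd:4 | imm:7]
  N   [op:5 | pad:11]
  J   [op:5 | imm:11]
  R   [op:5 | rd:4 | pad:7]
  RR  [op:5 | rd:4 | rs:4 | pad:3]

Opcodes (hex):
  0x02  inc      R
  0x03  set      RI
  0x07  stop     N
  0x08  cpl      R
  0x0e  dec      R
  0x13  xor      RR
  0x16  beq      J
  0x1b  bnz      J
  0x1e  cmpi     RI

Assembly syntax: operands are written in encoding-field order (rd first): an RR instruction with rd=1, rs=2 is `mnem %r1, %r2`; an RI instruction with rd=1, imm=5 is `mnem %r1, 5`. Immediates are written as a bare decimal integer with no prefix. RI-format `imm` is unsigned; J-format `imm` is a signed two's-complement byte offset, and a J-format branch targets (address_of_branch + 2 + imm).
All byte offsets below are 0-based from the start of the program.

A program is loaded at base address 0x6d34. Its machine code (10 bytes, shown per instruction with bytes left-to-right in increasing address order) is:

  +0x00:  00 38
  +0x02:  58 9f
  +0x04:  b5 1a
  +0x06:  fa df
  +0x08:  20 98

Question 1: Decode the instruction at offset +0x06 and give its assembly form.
+0x06: fa df ⇒ word 0xdffa (little)
  op=0xdffa>>11=0x1b ⇒ bnz (J)
  [10:0] imm=2042 (s11→-6) = -6

bnz -6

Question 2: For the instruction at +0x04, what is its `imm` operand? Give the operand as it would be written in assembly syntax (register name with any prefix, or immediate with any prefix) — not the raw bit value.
53

+0x04: b5 1a ⇒ word 0x1ab5 (little)
  opcode bits[15:11]=0x3: set/RI
  [10:7] rd=5 = %r5
  [6:0] imm=53 = 53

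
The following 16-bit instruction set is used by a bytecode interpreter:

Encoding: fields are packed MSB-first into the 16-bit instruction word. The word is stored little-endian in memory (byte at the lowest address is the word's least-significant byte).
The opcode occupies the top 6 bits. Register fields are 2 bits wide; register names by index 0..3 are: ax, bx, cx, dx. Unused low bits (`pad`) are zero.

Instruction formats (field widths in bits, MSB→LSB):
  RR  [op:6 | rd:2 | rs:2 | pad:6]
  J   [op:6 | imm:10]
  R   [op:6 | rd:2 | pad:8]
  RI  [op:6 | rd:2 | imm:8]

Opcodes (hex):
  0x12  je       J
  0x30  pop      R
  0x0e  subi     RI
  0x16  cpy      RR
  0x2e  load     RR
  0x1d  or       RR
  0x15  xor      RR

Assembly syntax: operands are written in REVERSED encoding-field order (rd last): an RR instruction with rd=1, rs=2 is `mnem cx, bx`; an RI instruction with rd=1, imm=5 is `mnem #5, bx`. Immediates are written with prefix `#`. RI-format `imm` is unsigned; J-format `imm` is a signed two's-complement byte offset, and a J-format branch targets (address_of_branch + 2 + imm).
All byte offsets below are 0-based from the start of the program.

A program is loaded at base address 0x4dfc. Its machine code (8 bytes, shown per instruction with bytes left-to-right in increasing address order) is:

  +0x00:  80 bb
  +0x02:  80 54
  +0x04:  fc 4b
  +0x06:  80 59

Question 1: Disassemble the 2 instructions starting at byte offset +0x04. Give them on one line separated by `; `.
[04] fc 4b → 0x4bfc
  op=0x4bfc>>10=0x12 ⇒ je (J)
  imm@[9:0]=0x3fc (s10→-4) ⇒ #-4
[06] 80 59 → 0x5980
  op=0x5980>>10=0x16 ⇒ cpy (RR)
  rd@[9:8]=0x1 ⇒ bx
  rs@[7:6]=0x2 ⇒ cx

je #-4; cpy cx, bx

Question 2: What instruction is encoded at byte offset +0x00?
load cx, dx

[00] 80 bb → 0xbb80
  opcode bits[15:10]=0x2e: load/RR
  [9:8] rd=3 = dx
  [7:6] rs=2 = cx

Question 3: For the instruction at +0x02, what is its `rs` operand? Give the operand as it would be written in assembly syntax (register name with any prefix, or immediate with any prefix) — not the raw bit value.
cx

@+02  little-endian(80 54) = 0x5480
  opcode bits[15:10]=0x15: xor/RR
  [9:8] rd=0 = ax
  [7:6] rs=2 = cx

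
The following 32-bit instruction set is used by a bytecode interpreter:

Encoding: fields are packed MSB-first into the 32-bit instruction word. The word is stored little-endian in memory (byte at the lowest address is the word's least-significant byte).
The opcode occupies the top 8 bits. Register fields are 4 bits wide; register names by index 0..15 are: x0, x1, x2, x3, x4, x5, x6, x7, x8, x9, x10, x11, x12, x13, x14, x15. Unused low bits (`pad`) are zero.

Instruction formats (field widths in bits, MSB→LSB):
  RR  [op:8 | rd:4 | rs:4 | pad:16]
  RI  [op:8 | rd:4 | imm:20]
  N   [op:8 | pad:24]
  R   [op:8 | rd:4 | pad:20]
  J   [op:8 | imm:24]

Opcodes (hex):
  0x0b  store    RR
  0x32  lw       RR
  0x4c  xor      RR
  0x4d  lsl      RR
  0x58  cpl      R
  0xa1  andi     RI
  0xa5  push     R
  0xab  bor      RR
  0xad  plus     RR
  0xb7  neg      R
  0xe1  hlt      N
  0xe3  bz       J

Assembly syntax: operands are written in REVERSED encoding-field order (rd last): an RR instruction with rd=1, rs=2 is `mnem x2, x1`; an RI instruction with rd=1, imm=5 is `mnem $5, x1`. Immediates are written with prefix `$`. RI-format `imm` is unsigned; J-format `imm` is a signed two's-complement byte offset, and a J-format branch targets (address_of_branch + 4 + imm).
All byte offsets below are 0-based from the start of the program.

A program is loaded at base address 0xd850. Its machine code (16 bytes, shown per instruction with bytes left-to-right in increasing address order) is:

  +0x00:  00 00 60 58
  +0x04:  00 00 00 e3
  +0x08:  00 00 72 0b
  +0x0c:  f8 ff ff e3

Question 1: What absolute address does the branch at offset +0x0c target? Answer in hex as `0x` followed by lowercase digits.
[0c] f8 ff ff e3 → 0xe3fffff8
  op=0xe3fffff8>>24=0xe3 ⇒ bz (J)
  [23:0] imm=16777208 (s24→-8) = $-8
  target = base 0xd850 + off 0x0c + 4 + imm -8 = 0xd858

0xd858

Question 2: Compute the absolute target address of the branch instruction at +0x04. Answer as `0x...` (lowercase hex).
0xd858

+0x04: 00 00 00 e3 ⇒ word 0xe3000000 (little)
  top 8b → 0xe3 → bz [J]
  imm: (w>>0)&0xffffff=0x0 → $0
  target = base 0xd850 + off 0x04 + 4 + imm 0 = 0xd858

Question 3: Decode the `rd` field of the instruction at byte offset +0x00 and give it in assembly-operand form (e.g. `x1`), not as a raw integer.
x6

+0x00: 00 00 60 58 ⇒ word 0x58600000 (little)
  opcode bits[31:24]=0x58: cpl/R
  [23:20] rd=6 = x6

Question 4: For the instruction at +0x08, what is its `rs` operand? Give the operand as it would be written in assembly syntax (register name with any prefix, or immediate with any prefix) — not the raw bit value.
@+08  little-endian(00 00 72 0b) = 0x0b720000
  opcode bits[31:24]=0xb: store/RR
  [23:20] rd=7 = x7
  [19:16] rs=2 = x2

x2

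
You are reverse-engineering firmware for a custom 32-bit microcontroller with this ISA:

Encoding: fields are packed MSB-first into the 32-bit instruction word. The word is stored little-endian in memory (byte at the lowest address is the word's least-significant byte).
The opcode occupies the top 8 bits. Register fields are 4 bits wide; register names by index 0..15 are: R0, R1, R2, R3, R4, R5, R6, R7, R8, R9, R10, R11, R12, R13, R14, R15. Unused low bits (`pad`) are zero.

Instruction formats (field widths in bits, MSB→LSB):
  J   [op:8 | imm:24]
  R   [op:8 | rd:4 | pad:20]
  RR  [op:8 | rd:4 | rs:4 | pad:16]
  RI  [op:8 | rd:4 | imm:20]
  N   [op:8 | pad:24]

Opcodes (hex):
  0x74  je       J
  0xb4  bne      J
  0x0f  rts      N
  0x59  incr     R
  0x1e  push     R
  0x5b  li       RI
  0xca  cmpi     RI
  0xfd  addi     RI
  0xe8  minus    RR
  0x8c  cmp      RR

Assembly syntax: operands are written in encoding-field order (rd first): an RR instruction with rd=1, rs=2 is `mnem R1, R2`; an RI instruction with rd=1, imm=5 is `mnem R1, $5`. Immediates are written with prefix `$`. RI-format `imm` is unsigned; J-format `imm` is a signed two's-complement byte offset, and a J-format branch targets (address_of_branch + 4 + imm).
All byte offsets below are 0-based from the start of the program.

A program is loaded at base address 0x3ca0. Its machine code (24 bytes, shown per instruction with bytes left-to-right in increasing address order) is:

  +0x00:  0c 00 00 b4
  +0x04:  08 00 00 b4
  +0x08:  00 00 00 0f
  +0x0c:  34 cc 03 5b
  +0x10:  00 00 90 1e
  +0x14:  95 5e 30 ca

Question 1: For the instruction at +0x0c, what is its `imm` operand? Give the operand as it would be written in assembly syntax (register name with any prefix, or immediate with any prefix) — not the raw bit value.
off 0x0c: read 34 cc 03 5b as little → 0x5b03cc34
  top 8b → 0x5b → li [RI]
  rd: (w>>20)&0xf=0x0 → R0
  imm: (w>>0)&0xfffff=0x3cc34 → $248884

$248884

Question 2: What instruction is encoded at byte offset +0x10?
@+10  little-endian(00 00 90 1e) = 0x1e900000
  op=0x1e900000>>24=0x1e ⇒ push (R)
  rd@[23:20]=0x9 ⇒ R9

push R9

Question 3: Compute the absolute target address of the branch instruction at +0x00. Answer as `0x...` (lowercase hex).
[00] 0c 00 00 b4 → 0xb400000c
  op=0xb400000c>>24=0xb4 ⇒ bne (J)
  imm: (w>>0)&0xffffff=0xc → $12
  target = base 0x3ca0 + off 0x00 + 4 + imm 12 = 0x3cb0

0x3cb0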